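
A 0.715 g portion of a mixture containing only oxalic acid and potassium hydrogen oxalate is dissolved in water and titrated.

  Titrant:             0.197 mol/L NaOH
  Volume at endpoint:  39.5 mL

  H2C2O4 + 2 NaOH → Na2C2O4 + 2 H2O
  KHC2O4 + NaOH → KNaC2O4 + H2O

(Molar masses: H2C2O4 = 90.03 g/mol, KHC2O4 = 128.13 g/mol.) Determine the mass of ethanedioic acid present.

n(NaOH) = 0.0395 × 0.197 = 7.78 × 10^-3 mol
Let x = n(H2C2O4), y = n(KHC2O4).
Titrant: 2x + 1y = 7.78 × 10^-3;  mass: 90.03x + 128.13y = 0.715
Solving, x = 1.70 × 10^-3 mol, y = 4.39 × 10^-3 mol
mass of H2C2O4 = 1.70 × 10^-3 × 90.03 = 0.153 g

0.153 g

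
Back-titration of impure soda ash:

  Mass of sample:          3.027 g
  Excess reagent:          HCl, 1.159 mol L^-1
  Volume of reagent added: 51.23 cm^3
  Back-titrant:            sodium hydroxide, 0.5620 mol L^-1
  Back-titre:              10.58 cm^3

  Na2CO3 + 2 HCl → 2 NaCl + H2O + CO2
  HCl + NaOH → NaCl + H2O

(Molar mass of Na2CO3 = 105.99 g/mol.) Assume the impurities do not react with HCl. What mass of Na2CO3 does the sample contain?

2.832 g

n(HCl) added = 0.05123 × 1.159 = 0.05938 mol
n(NaOH) used in back-titration = 0.01058 × 0.5620 = 5.946 × 10^-3 mol
n(HCl) left over = 5.946 × 10^-3 mol (1:1 ratio)
n(HCl) consumed by analyte = 0.05938 − 5.946 × 10^-3 = 0.05343 mol
From the 1:2 ratio, n(Na2CO3) = 1/2 × 0.05343 = 0.02671 mol
mass of Na2CO3 = 0.02671 × 105.99 = 2.832 g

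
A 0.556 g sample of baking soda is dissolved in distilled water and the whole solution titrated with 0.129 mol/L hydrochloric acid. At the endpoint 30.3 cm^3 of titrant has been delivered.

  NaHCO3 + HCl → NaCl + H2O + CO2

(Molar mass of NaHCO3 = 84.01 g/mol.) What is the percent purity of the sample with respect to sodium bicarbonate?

59.1 %

n(HCl) = 0.0303 L × 0.129 mol/L = 3.91 × 10^-3 mol
n(NaHCO3) = 3.91 × 10^-3 mol (1:1 ratio)
mass of NaHCO3 = 3.91 × 10^-3 × 84.01 g/mol = 0.328 g
% NaHCO3 = 0.328 / 0.556 × 100 = 59.1 %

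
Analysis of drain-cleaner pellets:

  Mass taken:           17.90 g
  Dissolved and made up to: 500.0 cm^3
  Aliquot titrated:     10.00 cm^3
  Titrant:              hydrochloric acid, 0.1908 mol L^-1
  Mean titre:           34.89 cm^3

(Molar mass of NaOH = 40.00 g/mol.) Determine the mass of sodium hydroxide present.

13.31 g

NaOH + HCl → NaCl + H2O
n(HCl) per titration = 0.03489 × 0.1908 = 6.657 × 10^-3 mol
n(NaOH) in each aliquot = 6.657 × 10^-3 mol (1:1 ratio)
n(NaOH) in the whole flask = 6.657 × 10^-3 × 500.0/10.00 = 0.3329 mol
mass of NaOH = 0.3329 × 40.00 = 13.31 g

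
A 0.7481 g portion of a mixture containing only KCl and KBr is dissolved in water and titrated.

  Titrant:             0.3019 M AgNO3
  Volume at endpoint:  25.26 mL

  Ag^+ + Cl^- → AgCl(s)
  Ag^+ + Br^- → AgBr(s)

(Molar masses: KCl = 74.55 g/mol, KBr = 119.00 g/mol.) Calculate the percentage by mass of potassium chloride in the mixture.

35.73 %

n(AgNO3) = 0.02526 × 0.3019 = 7.626 × 10^-3 mol
Let x = n(KCl), y = n(KBr).
Titrant: 1x + 1y = 7.626 × 10^-3;  mass: 74.55x + 119.00y = 0.7481
Solving, x = 3.586 × 10^-3 mol, y = 4.040 × 10^-3 mol
mass of KCl = 3.586 × 10^-3 × 74.55 = 0.2673 g
% KCl = 0.2673 / 0.7481 × 100 = 35.73 %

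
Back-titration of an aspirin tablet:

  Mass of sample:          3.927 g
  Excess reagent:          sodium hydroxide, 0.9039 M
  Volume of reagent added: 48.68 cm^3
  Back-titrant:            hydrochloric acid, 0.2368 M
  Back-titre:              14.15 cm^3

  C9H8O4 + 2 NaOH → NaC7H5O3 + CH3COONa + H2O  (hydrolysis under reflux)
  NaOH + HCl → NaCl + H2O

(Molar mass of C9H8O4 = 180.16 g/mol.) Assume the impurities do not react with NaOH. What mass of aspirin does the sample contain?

3.662 g

n(NaOH) added = 0.04868 × 0.9039 = 0.04400 mol
n(HCl) used in back-titration = 0.01415 × 0.2368 = 3.351 × 10^-3 mol
n(NaOH) left over = 3.351 × 10^-3 mol (1:1 ratio)
n(NaOH) consumed by analyte = 0.04400 − 3.351 × 10^-3 = 0.04065 mol
From the 1:2 ratio, n(C9H8O4) = 1/2 × 0.04065 = 0.02033 mol
mass of C9H8O4 = 0.02033 × 180.16 = 3.662 g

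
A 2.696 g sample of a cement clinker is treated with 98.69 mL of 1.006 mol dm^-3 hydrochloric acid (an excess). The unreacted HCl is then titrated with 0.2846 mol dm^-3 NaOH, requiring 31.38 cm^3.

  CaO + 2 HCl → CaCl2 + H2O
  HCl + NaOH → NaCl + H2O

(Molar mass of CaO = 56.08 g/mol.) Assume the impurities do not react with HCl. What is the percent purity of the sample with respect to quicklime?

93.97 %

n(HCl) added = 0.09869 × 1.006 = 0.09928 mol
n(NaOH) used in back-titration = 0.03138 × 0.2846 = 8.931 × 10^-3 mol
n(HCl) left over = 8.931 × 10^-3 mol (1:1 ratio)
n(HCl) consumed by analyte = 0.09928 − 8.931 × 10^-3 = 0.09035 mol
From the 1:2 ratio, n(CaO) = 1/2 × 0.09035 = 0.04518 mol
mass of CaO = 0.04518 × 56.08 = 2.533 g
% CaO = 2.533 / 2.696 × 100 = 93.97 %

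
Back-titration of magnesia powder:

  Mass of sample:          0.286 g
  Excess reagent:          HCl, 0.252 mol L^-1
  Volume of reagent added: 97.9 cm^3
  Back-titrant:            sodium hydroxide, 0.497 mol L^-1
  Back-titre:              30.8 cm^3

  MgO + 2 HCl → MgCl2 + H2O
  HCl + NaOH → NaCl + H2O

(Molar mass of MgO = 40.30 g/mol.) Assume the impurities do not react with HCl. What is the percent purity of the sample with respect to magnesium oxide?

n(HCl) added = 0.0979 × 0.252 = 0.0247 mol
n(NaOH) used in back-titration = 0.0308 × 0.497 = 0.0153 mol
n(HCl) left over = 0.0153 mol (1:1 ratio)
n(HCl) consumed by analyte = 0.0247 − 0.0153 = 9.36 × 10^-3 mol
From the 1:2 ratio, n(MgO) = 1/2 × 9.36 × 10^-3 = 4.68 × 10^-3 mol
mass of MgO = 4.68 × 10^-3 × 40.30 = 0.189 g
% MgO = 0.189 / 0.286 × 100 = 66.0 %

66.0 %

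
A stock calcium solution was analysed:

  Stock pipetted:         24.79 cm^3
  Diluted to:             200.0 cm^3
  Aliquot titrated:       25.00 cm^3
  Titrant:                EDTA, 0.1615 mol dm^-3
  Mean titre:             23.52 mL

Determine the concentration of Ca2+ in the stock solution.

1.226 mol/L

Ca^2+ + EDTA^4- → [Ca(EDTA)]^2-
n(EDTA) = 0.02352 × 0.1615 = 3.798 × 10^-3 mol
n(Ca2+) in the aliquot = 3.798 × 10^-3 mol (1:1 ratio)
[Ca2+]_dilute = 3.798 × 10^-3 / 0.02500 = 0.1519 mol/L
Dilution factor = 200.0 / 24.79 = 8.068
[Ca2+]_stock = 0.1519 × 8.068 = 1.226 mol/L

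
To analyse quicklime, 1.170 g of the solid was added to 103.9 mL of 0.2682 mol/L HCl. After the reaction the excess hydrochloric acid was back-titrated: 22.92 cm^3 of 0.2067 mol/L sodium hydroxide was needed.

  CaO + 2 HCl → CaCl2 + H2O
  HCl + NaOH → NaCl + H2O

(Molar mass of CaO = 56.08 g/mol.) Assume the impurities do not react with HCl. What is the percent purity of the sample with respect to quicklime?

55.43 %

n(HCl) added = 0.1039 × 0.2682 = 0.02787 mol
n(NaOH) used in back-titration = 0.02292 × 0.2067 = 4.738 × 10^-3 mol
n(HCl) left over = 4.738 × 10^-3 mol (1:1 ratio)
n(HCl) consumed by analyte = 0.02787 − 4.738 × 10^-3 = 0.02313 mol
From the 1:2 ratio, n(CaO) = 1/2 × 0.02313 = 0.01156 mol
mass of CaO = 0.01156 × 56.08 = 0.6485 g
% CaO = 0.6485 / 1.170 × 100 = 55.43 %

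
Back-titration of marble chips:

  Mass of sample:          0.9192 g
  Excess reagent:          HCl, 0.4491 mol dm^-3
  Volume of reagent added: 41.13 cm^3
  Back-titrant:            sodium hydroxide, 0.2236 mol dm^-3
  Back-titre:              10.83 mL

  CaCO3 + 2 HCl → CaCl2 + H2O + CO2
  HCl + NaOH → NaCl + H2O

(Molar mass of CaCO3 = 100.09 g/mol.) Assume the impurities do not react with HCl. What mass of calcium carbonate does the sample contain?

0.8032 g

n(HCl) added = 0.04113 × 0.4491 = 0.01847 mol
n(NaOH) used in back-titration = 0.01083 × 0.2236 = 2.422 × 10^-3 mol
n(HCl) left over = 2.422 × 10^-3 mol (1:1 ratio)
n(HCl) consumed by analyte = 0.01847 − 2.422 × 10^-3 = 0.01605 mol
From the 1:2 ratio, n(CaCO3) = 1/2 × 0.01605 = 8.025 × 10^-3 mol
mass of CaCO3 = 8.025 × 10^-3 × 100.09 = 0.8032 g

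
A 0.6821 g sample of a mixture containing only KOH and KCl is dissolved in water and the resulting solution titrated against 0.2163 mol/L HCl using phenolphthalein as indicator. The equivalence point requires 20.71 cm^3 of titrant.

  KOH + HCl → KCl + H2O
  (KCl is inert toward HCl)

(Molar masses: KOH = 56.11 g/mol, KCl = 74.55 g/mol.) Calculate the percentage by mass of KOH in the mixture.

n(HCl) = 0.02071 × 0.2163 = 4.480 × 10^-3 mol
Let x = n(KOH), y = n(KCl).
Titrant: 1x = 4.480 × 10^-3;  mass: 56.11x + 74.55y = 0.6821
Solving, x = 4.480 × 10^-3 mol, y = 5.778 × 10^-3 mol
mass of KOH = 4.480 × 10^-3 × 56.11 = 0.2513 g
% KOH = 0.2513 / 0.6821 × 100 = 36.85 %

36.85 %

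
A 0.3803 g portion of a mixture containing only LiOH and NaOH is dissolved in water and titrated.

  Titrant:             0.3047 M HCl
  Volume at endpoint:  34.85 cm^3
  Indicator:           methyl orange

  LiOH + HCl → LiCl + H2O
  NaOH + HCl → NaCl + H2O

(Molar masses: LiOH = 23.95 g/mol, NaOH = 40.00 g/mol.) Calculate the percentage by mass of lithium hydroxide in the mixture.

n(HCl) = 0.03485 × 0.3047 = 0.01062 mol
Let x = n(LiOH), y = n(NaOH).
Titrant: 1x + 1y = 0.01062;  mass: 23.95x + 40.00y = 0.3803
Solving, x = 2.770 × 10^-3 mol, y = 7.849 × 10^-3 mol
mass of LiOH = 2.770 × 10^-3 × 23.95 = 0.06633 g
% LiOH = 0.06633 / 0.3803 × 100 = 17.44 %

17.44 %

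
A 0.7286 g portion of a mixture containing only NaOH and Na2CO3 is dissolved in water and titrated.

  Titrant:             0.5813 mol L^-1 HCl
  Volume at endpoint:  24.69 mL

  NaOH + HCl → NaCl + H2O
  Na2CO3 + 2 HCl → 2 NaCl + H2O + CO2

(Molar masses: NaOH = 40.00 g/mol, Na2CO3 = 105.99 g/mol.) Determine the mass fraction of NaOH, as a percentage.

n(HCl) = 0.02469 × 0.5813 = 0.01435 mol
Let x = n(NaOH), y = n(Na2CO3).
Titrant: 1x + 2y = 0.01435;  mass: 40.00x + 105.99y = 0.7286
Solving, x = 2.462 × 10^-3 mol, y = 5.945 × 10^-3 mol
mass of NaOH = 2.462 × 10^-3 × 40.00 = 0.09850 g
% NaOH = 0.09850 / 0.7286 × 100 = 13.52 %

13.52 %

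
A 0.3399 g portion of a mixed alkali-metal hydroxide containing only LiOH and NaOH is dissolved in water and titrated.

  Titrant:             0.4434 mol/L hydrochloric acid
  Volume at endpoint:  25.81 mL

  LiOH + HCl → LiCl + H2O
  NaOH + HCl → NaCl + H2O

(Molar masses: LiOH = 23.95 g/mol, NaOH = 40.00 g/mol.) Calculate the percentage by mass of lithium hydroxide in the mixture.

n(HCl) = 0.02581 × 0.4434 = 0.01144 mol
Let x = n(LiOH), y = n(NaOH).
Titrant: 1x + 1y = 0.01144;  mass: 23.95x + 40.00y = 0.3399
Solving, x = 7.344 × 10^-3 mol, y = 4.100 × 10^-3 mol
mass of LiOH = 7.344 × 10^-3 × 23.95 = 0.1759 g
% LiOH = 0.1759 / 0.3399 × 100 = 51.75 %

51.75 %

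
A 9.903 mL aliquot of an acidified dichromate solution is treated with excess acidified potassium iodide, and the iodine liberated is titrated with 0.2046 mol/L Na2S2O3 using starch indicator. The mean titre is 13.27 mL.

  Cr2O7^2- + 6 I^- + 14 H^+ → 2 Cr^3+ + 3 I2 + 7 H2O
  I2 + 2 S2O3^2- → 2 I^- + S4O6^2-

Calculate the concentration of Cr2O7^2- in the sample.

n(S2O3^2-) = 0.01327 × 0.2046 = 2.715 × 10^-3 mol
n(I2) = n(S2O3^2-)/2 = 1.358 × 10^-3 mol
From the 1:3 ratio, n(Cr2O7^2-) in the aliquot = 1/3 × 1.358 × 10^-3 = 4.525 × 10^-4 mol
[Cr2O7^2-] = 4.525 × 10^-4 / 0.009903 = 0.04569 mol/L

0.04569 mol/L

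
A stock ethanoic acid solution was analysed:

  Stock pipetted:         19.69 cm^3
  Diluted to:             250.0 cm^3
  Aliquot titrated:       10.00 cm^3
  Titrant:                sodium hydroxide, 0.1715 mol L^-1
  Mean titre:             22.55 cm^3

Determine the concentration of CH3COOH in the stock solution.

CH3COOH + NaOH → CH3COONa + H2O
n(NaOH) = 0.02255 × 0.1715 = 3.867 × 10^-3 mol
n(CH3COOH) in the aliquot = 3.867 × 10^-3 mol (1:1 ratio)
[CH3COOH]_dilute = 3.867 × 10^-3 / 0.01000 = 0.3867 mol/L
Dilution factor = 250.0 / 19.69 = 12.70
[CH3COOH]_stock = 0.3867 × 12.70 = 4.910 mol/L

4.910 mol/L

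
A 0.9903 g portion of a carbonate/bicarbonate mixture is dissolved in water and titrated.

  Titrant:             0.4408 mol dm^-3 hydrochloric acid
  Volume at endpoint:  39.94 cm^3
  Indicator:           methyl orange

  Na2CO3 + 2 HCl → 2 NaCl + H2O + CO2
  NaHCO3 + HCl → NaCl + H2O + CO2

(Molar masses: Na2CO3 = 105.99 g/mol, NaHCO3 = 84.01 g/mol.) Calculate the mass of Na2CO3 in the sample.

n(HCl) = 0.03994 × 0.4408 = 0.01761 mol
Let x = n(Na2CO3), y = n(NaHCO3).
Titrant: 2x + 1y = 0.01761;  mass: 105.99x + 84.01y = 0.9903
Solving, x = 7.879 × 10^-3 mol, y = 1.847 × 10^-3 mol
mass of Na2CO3 = 7.879 × 10^-3 × 105.99 = 0.8351 g

0.8351 g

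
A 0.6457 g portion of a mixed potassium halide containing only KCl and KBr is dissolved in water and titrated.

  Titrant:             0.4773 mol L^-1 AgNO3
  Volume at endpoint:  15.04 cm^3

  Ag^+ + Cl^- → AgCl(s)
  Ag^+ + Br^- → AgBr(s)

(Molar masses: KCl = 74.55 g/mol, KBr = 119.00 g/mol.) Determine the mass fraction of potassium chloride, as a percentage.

n(AgNO3) = 0.01504 × 0.4773 = 7.179 × 10^-3 mol
Let x = n(KCl), y = n(KBr).
Titrant: 1x + 1y = 7.179 × 10^-3;  mass: 74.55x + 119.00y = 0.6457
Solving, x = 4.692 × 10^-3 mol, y = 2.487 × 10^-3 mol
mass of KCl = 4.692 × 10^-3 × 74.55 = 0.3498 g
% KCl = 0.3498 / 0.6457 × 100 = 54.17 %

54.17 %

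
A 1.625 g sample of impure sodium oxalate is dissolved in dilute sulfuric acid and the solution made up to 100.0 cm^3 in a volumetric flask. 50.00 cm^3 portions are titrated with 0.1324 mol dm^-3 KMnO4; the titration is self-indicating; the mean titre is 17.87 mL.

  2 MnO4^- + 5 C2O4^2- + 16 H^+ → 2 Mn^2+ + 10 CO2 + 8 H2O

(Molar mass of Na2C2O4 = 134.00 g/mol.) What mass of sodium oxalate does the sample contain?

n(KMnO4) per titration = 0.01787 × 0.1324 = 2.366 × 10^-3 mol
From the 5:2 ratio, n(Na2C2O4) in each aliquot = 5/2 × 2.366 × 10^-3 = 5.915 × 10^-3 mol
n(Na2C2O4) in the whole flask = 5.915 × 10^-3 × 100.0/50.00 = 0.01183 mol
mass of Na2C2O4 = 0.01183 × 134.00 = 1.585 g

1.585 g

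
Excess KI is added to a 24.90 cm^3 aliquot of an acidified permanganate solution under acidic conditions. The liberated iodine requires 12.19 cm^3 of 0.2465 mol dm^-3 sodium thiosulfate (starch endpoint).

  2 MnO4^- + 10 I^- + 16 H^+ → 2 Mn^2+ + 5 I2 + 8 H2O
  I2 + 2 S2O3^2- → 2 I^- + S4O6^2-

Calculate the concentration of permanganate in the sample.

n(S2O3^2-) = 0.01219 × 0.2465 = 3.005 × 10^-3 mol
n(I2) = n(S2O3^2-)/2 = 1.502 × 10^-3 mol
From the 2:5 ratio, n(MnO4^-) in the aliquot = 2/5 × 1.502 × 10^-3 = 6.010 × 10^-4 mol
[MnO4^-] = 6.010 × 10^-4 / 0.02490 = 0.02414 mol/L

0.02414 mol/L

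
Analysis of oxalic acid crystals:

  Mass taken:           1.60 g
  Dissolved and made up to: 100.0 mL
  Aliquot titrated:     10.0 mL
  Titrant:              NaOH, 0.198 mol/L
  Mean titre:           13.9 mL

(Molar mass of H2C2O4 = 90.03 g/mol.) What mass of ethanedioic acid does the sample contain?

1.24 g

H2C2O4 + 2 NaOH → Na2C2O4 + 2 H2O
n(NaOH) per titration = 0.0139 × 0.198 = 2.75 × 10^-3 mol
From the 1:2 ratio, n(H2C2O4) in each aliquot = 1/2 × 2.75 × 10^-3 = 1.38 × 10^-3 mol
n(H2C2O4) in the whole flask = 1.38 × 10^-3 × 100.0/10.0 = 0.0138 mol
mass of H2C2O4 = 0.0138 × 90.03 = 1.24 g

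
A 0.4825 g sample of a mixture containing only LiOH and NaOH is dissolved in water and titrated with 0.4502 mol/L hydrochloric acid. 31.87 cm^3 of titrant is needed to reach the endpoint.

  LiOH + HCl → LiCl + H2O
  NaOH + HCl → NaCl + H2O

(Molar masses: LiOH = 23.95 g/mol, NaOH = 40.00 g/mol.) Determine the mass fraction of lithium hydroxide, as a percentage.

n(HCl) = 0.03187 × 0.4502 = 0.01435 mol
Let x = n(LiOH), y = n(NaOH).
Titrant: 1x + 1y = 0.01435;  mass: 23.95x + 40.00y = 0.4825
Solving, x = 5.696 × 10^-3 mol, y = 8.652 × 10^-3 mol
mass of LiOH = 5.696 × 10^-3 × 23.95 = 0.1364 g
% LiOH = 0.1364 / 0.4825 × 100 = 28.27 %

28.27 %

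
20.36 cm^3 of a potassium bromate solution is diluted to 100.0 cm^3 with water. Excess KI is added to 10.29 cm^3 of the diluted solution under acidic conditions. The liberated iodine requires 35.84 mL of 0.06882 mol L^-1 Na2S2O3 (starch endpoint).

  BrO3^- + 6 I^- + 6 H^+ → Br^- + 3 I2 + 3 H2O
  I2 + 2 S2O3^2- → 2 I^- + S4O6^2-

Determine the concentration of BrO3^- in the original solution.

0.1962 mol/L

n(S2O3^2-) = 0.03584 × 0.06882 = 2.467 × 10^-3 mol
n(I2) = n(S2O3^2-)/2 = 1.233 × 10^-3 mol
From the 1:3 ratio, n(BrO3^-) in the aliquot = 1/3 × 1.233 × 10^-3 = 4.111 × 10^-4 mol
[BrO3^-]_dilute = 4.111 × 10^-4 / 0.01029 = 0.03995 mol/L
[BrO3^-]_original = 0.03995 × 100.0/20.36 = 0.1962 mol/L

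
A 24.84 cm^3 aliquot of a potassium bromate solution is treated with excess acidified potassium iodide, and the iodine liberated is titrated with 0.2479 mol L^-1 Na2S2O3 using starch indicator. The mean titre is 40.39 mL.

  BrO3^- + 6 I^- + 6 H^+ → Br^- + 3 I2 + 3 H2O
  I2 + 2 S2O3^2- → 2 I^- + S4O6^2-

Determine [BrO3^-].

0.06718 mol/L

n(S2O3^2-) = 0.04039 × 0.2479 = 0.01001 mol
n(I2) = n(S2O3^2-)/2 = 5.006 × 10^-3 mol
From the 1:3 ratio, n(BrO3^-) in the aliquot = 1/3 × 5.006 × 10^-3 = 1.669 × 10^-3 mol
[BrO3^-] = 1.669 × 10^-3 / 0.02484 = 0.06718 mol/L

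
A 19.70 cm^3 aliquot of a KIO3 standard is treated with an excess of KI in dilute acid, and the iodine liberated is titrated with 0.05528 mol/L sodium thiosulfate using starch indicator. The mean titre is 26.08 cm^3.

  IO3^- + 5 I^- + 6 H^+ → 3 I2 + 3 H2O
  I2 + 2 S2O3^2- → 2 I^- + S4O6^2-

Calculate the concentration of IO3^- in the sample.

n(S2O3^2-) = 0.02608 × 0.05528 = 1.442 × 10^-3 mol
n(I2) = n(S2O3^2-)/2 = 7.209 × 10^-4 mol
From the 1:3 ratio, n(IO3^-) in the aliquot = 1/3 × 7.209 × 10^-4 = 2.403 × 10^-4 mol
[IO3^-] = 2.403 × 10^-4 / 0.01970 = 0.01220 mol/L

0.01220 mol/L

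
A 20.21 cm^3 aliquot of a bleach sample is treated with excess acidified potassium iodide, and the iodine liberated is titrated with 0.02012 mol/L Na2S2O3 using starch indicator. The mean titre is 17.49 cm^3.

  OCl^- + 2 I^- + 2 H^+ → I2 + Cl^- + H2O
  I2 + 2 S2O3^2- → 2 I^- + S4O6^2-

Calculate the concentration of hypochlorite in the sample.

n(S2O3^2-) = 0.01749 × 0.02012 = 3.519 × 10^-4 mol
n(I2) = n(S2O3^2-)/2 = 1.759 × 10^-4 mol
n(OCl^-) in the aliquot = 1.759 × 10^-4 mol (1:1 ratio)
[OCl^-] = 1.759 × 10^-4 / 0.02021 = 0.008706 mol/L

0.008706 mol/L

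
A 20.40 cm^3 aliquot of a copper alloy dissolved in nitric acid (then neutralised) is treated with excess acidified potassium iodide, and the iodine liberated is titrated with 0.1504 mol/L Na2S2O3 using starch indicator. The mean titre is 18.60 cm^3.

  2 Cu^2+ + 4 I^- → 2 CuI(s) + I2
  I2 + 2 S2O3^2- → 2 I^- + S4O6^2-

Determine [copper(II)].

n(S2O3^2-) = 0.01860 × 0.1504 = 2.797 × 10^-3 mol
n(I2) = n(S2O3^2-)/2 = 1.399 × 10^-3 mol
From the 2:1 ratio, n(Cu2+) in the aliquot = 2/1 × 1.399 × 10^-3 = 2.797 × 10^-3 mol
[Cu2+] = 2.797 × 10^-3 / 0.02040 = 0.1371 mol/L

0.1371 mol/L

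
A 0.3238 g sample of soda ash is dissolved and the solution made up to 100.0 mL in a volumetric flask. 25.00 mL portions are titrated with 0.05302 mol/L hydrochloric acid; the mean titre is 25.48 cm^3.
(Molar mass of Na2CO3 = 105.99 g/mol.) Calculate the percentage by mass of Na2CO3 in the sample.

88.44 %

Na2CO3 + 2 HCl → 2 NaCl + H2O + CO2
n(HCl) per titration = 0.02548 × 0.05302 = 1.351 × 10^-3 mol
From the 1:2 ratio, n(Na2CO3) in each aliquot = 1/2 × 1.351 × 10^-3 = 6.755 × 10^-4 mol
n(Na2CO3) in the whole flask = 6.755 × 10^-4 × 100.0/25.00 = 2.702 × 10^-3 mol
mass of Na2CO3 = 2.702 × 10^-3 × 105.99 = 0.2864 g
% Na2CO3 = 0.2864 / 0.3238 × 100 = 88.44 %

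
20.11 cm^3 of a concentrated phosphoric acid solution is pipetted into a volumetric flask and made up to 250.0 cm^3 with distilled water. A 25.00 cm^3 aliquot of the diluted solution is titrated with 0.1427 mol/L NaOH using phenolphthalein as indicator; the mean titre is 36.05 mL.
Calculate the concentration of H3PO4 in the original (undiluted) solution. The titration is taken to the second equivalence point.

H3PO4 + 2 NaOH → Na2HPO4 + 2 H2O
n(NaOH) = 0.03605 × 0.1427 = 5.144 × 10^-3 mol
From the 1:2 ratio, n(H3PO4) in the aliquot = 1/2 × 5.144 × 10^-3 = 2.572 × 10^-3 mol
[H3PO4]_dilute = 2.572 × 10^-3 / 0.02500 = 0.1029 mol/L
Dilution factor = 250.0 / 20.11 = 12.43
[H3PO4]_stock = 0.1029 × 12.43 = 1.279 mol/L

1.279 mol/L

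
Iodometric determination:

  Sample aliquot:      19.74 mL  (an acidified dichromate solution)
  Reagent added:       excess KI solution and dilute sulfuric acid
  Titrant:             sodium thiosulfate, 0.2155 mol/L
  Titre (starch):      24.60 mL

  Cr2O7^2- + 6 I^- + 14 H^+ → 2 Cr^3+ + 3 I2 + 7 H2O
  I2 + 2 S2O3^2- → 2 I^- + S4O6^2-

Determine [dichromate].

0.04476 mol/L

n(S2O3^2-) = 0.02460 × 0.2155 = 5.301 × 10^-3 mol
n(I2) = n(S2O3^2-)/2 = 2.651 × 10^-3 mol
From the 1:3 ratio, n(Cr2O7^2-) in the aliquot = 1/3 × 2.651 × 10^-3 = 8.835 × 10^-4 mol
[Cr2O7^2-] = 8.835 × 10^-4 / 0.01974 = 0.04476 mol/L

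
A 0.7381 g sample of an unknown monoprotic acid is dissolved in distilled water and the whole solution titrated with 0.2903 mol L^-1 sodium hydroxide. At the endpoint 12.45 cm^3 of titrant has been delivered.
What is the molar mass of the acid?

n(NaOH) = 0.01245 L × 0.2903 mol/L = 3.614 × 10^-3 mol
n(HA) = 3.614 × 10^-3 mol (1:1 ratio)
M = m / n = 0.7381 g / 3.614 × 10^-3 mol = 204.2 g/mol

204.2 g/mol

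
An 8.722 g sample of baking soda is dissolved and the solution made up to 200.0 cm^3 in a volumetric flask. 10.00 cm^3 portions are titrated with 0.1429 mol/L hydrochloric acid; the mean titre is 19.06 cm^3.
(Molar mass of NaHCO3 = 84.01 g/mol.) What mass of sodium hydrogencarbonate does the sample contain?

NaHCO3 + HCl → NaCl + H2O + CO2
n(HCl) per titration = 0.01906 × 0.1429 = 2.724 × 10^-3 mol
n(NaHCO3) in each aliquot = 2.724 × 10^-3 mol (1:1 ratio)
n(NaHCO3) in the whole flask = 2.724 × 10^-3 × 200.0/10.00 = 0.05447 mol
mass of NaHCO3 = 0.05447 × 84.01 = 4.576 g

4.576 g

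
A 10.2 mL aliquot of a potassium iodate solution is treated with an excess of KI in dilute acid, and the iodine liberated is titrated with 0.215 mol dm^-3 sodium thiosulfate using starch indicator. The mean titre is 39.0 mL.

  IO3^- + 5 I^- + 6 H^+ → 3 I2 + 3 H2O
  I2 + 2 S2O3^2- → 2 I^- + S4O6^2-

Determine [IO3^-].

0.137 mol/L

n(S2O3^2-) = 0.0390 × 0.215 = 8.38 × 10^-3 mol
n(I2) = n(S2O3^2-)/2 = 4.19 × 10^-3 mol
From the 1:3 ratio, n(IO3^-) in the aliquot = 1/3 × 4.19 × 10^-3 = 1.40 × 10^-3 mol
[IO3^-] = 1.40 × 10^-3 / 0.0102 = 0.137 mol/L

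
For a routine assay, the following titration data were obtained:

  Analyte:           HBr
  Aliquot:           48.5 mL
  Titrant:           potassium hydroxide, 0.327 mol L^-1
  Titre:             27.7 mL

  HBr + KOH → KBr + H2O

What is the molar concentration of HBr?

0.187 mol/L

n(KOH) = 0.0277 L × 0.327 mol/L = 9.06 × 10^-3 mol
n(HBr) = 9.06 × 10^-3 mol (1:1 mole ratio)
[HBr] = 9.06 × 10^-3 mol / 0.0485 L = 0.187 mol/L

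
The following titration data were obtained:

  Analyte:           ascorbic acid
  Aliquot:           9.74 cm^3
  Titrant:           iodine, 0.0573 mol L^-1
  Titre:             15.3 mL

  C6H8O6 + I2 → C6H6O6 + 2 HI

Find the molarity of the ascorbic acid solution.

n(I2) = 0.0153 L × 0.0573 mol/L = 8.77 × 10^-4 mol
n(C6H8O6) = 8.77 × 10^-4 mol (1:1 mole ratio)
[C6H8O6] = 8.77 × 10^-4 mol / 0.00974 L = 0.0900 mol/L

0.0900 mol/L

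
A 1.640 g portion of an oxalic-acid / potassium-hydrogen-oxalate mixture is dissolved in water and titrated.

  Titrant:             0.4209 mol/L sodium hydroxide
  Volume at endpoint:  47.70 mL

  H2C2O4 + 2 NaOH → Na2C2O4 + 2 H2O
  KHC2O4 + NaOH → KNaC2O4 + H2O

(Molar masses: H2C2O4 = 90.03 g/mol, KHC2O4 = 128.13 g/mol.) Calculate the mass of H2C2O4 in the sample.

0.5050 g

n(NaOH) = 0.04770 × 0.4209 = 0.02008 mol
Let x = n(H2C2O4), y = n(KHC2O4).
Titrant: 2x + 1y = 0.02008;  mass: 90.03x + 128.13y = 1.640
Solving, x = 5.609 × 10^-3 mol, y = 8.858 × 10^-3 mol
mass of H2C2O4 = 5.609 × 10^-3 × 90.03 = 0.5050 g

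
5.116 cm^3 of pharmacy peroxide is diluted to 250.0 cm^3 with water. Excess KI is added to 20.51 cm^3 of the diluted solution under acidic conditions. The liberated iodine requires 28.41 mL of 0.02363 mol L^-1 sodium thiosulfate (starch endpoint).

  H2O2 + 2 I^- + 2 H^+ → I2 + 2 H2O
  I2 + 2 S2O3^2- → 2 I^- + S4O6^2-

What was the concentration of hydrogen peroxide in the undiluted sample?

n(S2O3^2-) = 0.02841 × 0.02363 = 6.713 × 10^-4 mol
n(I2) = n(S2O3^2-)/2 = 3.357 × 10^-4 mol
n(H2O2) in the aliquot = 3.357 × 10^-4 mol (1:1 ratio)
[H2O2]_dilute = 3.357 × 10^-4 / 0.02051 = 0.01637 mol/L
[H2O2]_original = 0.01637 × 250.0/5.116 = 0.7997 mol/L

0.7997 mol/L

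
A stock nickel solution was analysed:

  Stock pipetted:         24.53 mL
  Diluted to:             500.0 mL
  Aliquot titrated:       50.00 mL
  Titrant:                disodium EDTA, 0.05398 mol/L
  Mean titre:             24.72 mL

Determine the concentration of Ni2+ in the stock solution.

Ni^2+ + EDTA^4- → [Ni(EDTA)]^2-
n(EDTA) = 0.02472 × 0.05398 = 1.334 × 10^-3 mol
n(Ni2+) in the aliquot = 1.334 × 10^-3 mol (1:1 ratio)
[Ni2+]_dilute = 1.334 × 10^-3 / 0.05000 = 0.02669 mol/L
Dilution factor = 500.0 / 24.53 = 20.38
[Ni2+]_stock = 0.02669 × 20.38 = 0.5440 mol/L

0.5440 mol/L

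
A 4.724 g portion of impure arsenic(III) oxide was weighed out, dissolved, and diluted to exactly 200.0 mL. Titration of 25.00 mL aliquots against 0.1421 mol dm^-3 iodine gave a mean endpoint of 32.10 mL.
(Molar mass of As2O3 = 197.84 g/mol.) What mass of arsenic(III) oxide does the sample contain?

As2O3 + 2 I2 + 2 H2O → As2O5 + 4 HI
n(I2) per titration = 0.03210 × 0.1421 = 4.561 × 10^-3 mol
From the 1:2 ratio, n(As2O3) in each aliquot = 1/2 × 4.561 × 10^-3 = 2.281 × 10^-3 mol
n(As2O3) in the whole flask = 2.281 × 10^-3 × 200.0/25.00 = 0.01825 mol
mass of As2O3 = 0.01825 × 197.84 = 3.610 g

3.610 g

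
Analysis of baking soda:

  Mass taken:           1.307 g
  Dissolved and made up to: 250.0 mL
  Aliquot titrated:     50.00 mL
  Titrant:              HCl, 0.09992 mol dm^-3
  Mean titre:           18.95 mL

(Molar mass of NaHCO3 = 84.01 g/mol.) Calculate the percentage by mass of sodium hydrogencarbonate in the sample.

60.85 %

NaHCO3 + HCl → NaCl + H2O + CO2
n(HCl) per titration = 0.01895 × 0.09992 = 1.893 × 10^-3 mol
n(NaHCO3) in each aliquot = 1.893 × 10^-3 mol (1:1 ratio)
n(NaHCO3) in the whole flask = 1.893 × 10^-3 × 250.0/50.00 = 9.467 × 10^-3 mol
mass of NaHCO3 = 9.467 × 10^-3 × 84.01 = 0.7954 g
% NaHCO3 = 0.7954 / 1.307 × 100 = 60.85 %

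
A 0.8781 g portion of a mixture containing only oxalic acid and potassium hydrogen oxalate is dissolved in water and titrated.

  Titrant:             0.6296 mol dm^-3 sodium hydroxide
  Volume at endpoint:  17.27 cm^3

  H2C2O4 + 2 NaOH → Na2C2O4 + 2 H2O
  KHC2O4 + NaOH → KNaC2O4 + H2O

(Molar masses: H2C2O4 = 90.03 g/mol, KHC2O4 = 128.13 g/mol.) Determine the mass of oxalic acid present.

n(NaOH) = 0.01727 × 0.6296 = 0.01087 mol
Let x = n(H2C2O4), y = n(KHC2O4).
Titrant: 2x + 1y = 0.01087;  mass: 90.03x + 128.13y = 0.8781
Solving, x = 3.099 × 10^-3 mol, y = 4.676 × 10^-3 mol
mass of H2C2O4 = 3.099 × 10^-3 × 90.03 = 0.2790 g

0.2790 g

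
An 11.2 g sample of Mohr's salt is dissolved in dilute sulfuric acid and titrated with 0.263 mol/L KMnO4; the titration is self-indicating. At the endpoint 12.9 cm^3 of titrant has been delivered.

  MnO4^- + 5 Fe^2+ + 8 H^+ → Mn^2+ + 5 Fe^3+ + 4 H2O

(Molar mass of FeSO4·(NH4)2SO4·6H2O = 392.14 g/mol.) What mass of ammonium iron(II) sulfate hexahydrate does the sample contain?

6.65 g

n(KMnO4) = 0.0129 L × 0.263 mol/L = 3.39 × 10^-3 mol
From the 5:1 ratio, n(FeSO4·(NH4)2SO4·6H2O) = 5/1 × 3.39 × 10^-3 = 0.0170 mol
mass of FeSO4·(NH4)2SO4·6H2O = 0.0170 × 392.14 g/mol = 6.65 g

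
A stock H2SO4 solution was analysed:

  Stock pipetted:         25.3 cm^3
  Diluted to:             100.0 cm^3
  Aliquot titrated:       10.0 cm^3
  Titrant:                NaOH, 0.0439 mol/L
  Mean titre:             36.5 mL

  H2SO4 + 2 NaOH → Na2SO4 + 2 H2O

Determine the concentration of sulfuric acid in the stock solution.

0.317 mol/L

n(NaOH) = 0.0365 × 0.0439 = 1.60 × 10^-3 mol
From the 1:2 ratio, n(H2SO4) in the aliquot = 1/2 × 1.60 × 10^-3 = 8.01 × 10^-4 mol
[H2SO4]_dilute = 8.01 × 10^-4 / 0.0100 = 0.0801 mol/L
Dilution factor = 100.0 / 25.3 = 3.953
[H2SO4]_stock = 0.0801 × 3.953 = 0.317 mol/L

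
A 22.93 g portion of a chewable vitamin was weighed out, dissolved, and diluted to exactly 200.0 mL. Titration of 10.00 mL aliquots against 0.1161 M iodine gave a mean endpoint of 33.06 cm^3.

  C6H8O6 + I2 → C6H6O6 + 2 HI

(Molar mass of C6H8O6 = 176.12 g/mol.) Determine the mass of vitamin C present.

13.52 g

n(I2) per titration = 0.03306 × 0.1161 = 3.838 × 10^-3 mol
n(C6H8O6) in each aliquot = 3.838 × 10^-3 mol (1:1 ratio)
n(C6H8O6) in the whole flask = 3.838 × 10^-3 × 200.0/10.00 = 0.07677 mol
mass of C6H8O6 = 0.07677 × 176.12 = 13.52 g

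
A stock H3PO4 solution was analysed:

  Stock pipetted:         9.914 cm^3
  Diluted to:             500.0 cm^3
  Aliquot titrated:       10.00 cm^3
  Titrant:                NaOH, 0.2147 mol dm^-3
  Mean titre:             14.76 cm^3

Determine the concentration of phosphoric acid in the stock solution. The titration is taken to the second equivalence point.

7.991 mol/L

H3PO4 + 2 NaOH → Na2HPO4 + 2 H2O
n(NaOH) = 0.01476 × 0.2147 = 3.169 × 10^-3 mol
From the 1:2 ratio, n(H3PO4) in the aliquot = 1/2 × 3.169 × 10^-3 = 1.584 × 10^-3 mol
[H3PO4]_dilute = 1.584 × 10^-3 / 0.01000 = 0.1584 mol/L
Dilution factor = 500.0 / 9.914 = 50.43
[H3PO4]_stock = 0.1584 × 50.43 = 7.991 mol/L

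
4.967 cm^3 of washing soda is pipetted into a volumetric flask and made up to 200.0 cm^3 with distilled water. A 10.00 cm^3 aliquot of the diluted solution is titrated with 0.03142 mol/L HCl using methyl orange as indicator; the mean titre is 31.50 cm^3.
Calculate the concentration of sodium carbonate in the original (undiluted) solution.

Na2CO3 + 2 HCl → 2 NaCl + H2O + CO2
n(HCl) = 0.03150 × 0.03142 = 9.897 × 10^-4 mol
From the 1:2 ratio, n(Na2CO3) in the aliquot = 1/2 × 9.897 × 10^-4 = 4.949 × 10^-4 mol
[Na2CO3]_dilute = 4.949 × 10^-4 / 0.01000 = 0.04949 mol/L
Dilution factor = 200.0 / 4.967 = 40.27
[Na2CO3]_stock = 0.04949 × 40.27 = 1.993 mol/L

1.993 mol/L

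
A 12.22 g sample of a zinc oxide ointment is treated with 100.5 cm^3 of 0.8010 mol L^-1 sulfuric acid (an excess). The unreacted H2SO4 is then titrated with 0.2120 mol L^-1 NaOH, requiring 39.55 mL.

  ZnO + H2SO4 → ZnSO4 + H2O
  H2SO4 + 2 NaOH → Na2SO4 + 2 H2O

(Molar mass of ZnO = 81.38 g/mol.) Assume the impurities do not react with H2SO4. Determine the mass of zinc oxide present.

6.210 g

n(H2SO4) added = 0.1005 × 0.8010 = 0.08050 mol
n(NaOH) used in back-titration = 0.03955 × 0.2120 = 8.385 × 10^-3 mol
From the 1:2 ratio, n(H2SO4) left over = 1/2 × 8.385 × 10^-3 = 4.192 × 10^-3 mol
n(H2SO4) consumed by analyte = 0.08050 − 4.192 × 10^-3 = 0.07631 mol
n(ZnO) = 0.07631 mol (1:1 ratio)
mass of ZnO = 0.07631 × 81.38 = 6.210 g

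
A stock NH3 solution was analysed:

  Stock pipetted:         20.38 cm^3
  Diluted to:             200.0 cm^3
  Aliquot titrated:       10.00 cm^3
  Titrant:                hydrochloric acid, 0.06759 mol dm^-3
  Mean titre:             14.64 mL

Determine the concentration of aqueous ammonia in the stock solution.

0.9711 mol/L

NH3 + HCl → NH4Cl
n(HCl) = 0.01464 × 0.06759 = 9.895 × 10^-4 mol
n(NH3) in the aliquot = 9.895 × 10^-4 mol (1:1 ratio)
[NH3]_dilute = 9.895 × 10^-4 / 0.01000 = 0.09895 mol/L
Dilution factor = 200.0 / 20.38 = 9.814
[NH3]_stock = 0.09895 × 9.814 = 0.9711 mol/L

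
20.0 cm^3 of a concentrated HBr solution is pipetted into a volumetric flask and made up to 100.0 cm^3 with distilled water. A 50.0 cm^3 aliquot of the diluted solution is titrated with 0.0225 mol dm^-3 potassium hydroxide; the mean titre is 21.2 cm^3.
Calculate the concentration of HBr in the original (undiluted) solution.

HBr + KOH → KBr + H2O
n(KOH) = 0.0212 × 0.0225 = 4.77 × 10^-4 mol
n(HBr) in the aliquot = 4.77 × 10^-4 mol (1:1 ratio)
[HBr]_dilute = 4.77 × 10^-4 / 0.0500 = 0.00954 mol/L
Dilution factor = 100.0 / 20.0 = 5.000
[HBr]_stock = 0.00954 × 5.000 = 0.0477 mol/L

0.0477 mol/L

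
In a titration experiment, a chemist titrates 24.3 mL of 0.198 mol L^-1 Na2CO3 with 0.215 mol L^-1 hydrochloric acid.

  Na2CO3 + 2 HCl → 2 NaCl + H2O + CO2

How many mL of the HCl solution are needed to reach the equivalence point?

44.8 mL

n(Na2CO3) = 0.0243 L × 0.198 mol/L = 4.81 × 10^-3 mol
From the 2:1 stoichiometry, n(HCl) = 2/1 × 4.81 × 10^-3 = 9.62 × 10^-3 mol
V(HCl) = 9.62 × 10^-3 mol / 0.215 mol/L = 0.0448 L = 44.8 mL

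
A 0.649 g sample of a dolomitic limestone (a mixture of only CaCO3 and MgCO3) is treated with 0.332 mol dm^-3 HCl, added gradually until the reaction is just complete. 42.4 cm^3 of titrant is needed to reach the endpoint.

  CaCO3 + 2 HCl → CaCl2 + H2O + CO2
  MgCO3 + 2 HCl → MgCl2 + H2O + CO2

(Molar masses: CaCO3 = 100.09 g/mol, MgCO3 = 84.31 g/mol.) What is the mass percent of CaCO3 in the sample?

n(HCl) = 0.0424 × 0.332 = 0.0141 mol
Let x = n(CaCO3), y = n(MgCO3).
Titrant: 2x + 2y = 0.0141;  mass: 100.09x + 84.31y = 0.649
Solving, x = 3.52 × 10^-3 mol, y = 3.52 × 10^-3 mol
mass of CaCO3 = 3.52 × 10^-3 × 100.09 = 0.353 g
% CaCO3 = 0.353 / 0.649 × 100 = 54.3 %

54.3 %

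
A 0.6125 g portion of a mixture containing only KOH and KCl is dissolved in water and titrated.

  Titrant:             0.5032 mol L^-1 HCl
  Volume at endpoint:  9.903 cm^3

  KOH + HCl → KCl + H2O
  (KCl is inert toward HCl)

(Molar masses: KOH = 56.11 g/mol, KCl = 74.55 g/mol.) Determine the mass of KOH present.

0.2796 g

n(HCl) = 0.009903 × 0.5032 = 4.983 × 10^-3 mol
Let x = n(KOH), y = n(KCl).
Titrant: 1x = 4.983 × 10^-3;  mass: 56.11x + 74.55y = 0.6125
Solving, x = 4.983 × 10^-3 mol, y = 4.465 × 10^-3 mol
mass of KOH = 4.983 × 10^-3 × 56.11 = 0.2796 g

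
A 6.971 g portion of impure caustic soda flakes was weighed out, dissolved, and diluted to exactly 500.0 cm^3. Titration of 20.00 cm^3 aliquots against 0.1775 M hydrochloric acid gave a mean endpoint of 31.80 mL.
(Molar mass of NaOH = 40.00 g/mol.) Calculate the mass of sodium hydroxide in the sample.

5.644 g

NaOH + HCl → NaCl + H2O
n(HCl) per titration = 0.03180 × 0.1775 = 5.644 × 10^-3 mol
n(NaOH) in each aliquot = 5.644 × 10^-3 mol (1:1 ratio)
n(NaOH) in the whole flask = 5.644 × 10^-3 × 500.0/20.00 = 0.1411 mol
mass of NaOH = 0.1411 × 40.00 = 5.644 g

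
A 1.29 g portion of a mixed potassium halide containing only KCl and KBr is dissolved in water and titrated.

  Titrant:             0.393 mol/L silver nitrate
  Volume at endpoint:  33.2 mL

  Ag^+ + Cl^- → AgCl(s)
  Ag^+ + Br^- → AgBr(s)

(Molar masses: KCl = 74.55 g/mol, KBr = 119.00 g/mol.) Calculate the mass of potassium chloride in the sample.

n(AgNO3) = 0.0332 × 0.393 = 0.0130 mol
Let x = n(KCl), y = n(KBr).
Titrant: 1x + 1y = 0.0130;  mass: 74.55x + 119.00y = 1.29
Solving, x = 5.91 × 10^-3 mol, y = 7.14 × 10^-3 mol
mass of KCl = 5.91 × 10^-3 × 74.55 = 0.441 g

0.441 g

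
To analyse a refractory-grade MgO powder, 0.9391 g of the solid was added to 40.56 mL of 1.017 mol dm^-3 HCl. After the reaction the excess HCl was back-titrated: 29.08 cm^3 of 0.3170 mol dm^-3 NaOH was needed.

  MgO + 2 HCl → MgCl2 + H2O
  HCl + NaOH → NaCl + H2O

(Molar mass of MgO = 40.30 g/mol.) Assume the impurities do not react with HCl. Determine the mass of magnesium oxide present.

0.6454 g

n(HCl) added = 0.04056 × 1.017 = 0.04125 mol
n(NaOH) used in back-titration = 0.02908 × 0.3170 = 9.218 × 10^-3 mol
n(HCl) left over = 9.218 × 10^-3 mol (1:1 ratio)
n(HCl) consumed by analyte = 0.04125 − 9.218 × 10^-3 = 0.03203 mol
From the 1:2 ratio, n(MgO) = 1/2 × 0.03203 = 0.01602 mol
mass of MgO = 0.01602 × 40.30 = 0.6454 g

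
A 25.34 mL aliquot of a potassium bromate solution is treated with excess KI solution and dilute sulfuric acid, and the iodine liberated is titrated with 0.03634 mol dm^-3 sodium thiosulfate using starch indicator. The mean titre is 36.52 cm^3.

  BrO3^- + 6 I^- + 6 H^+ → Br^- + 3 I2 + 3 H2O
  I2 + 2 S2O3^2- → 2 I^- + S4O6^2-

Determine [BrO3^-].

n(S2O3^2-) = 0.03652 × 0.03634 = 1.327 × 10^-3 mol
n(I2) = n(S2O3^2-)/2 = 6.636 × 10^-4 mol
From the 1:3 ratio, n(BrO3^-) in the aliquot = 1/3 × 6.636 × 10^-4 = 2.212 × 10^-4 mol
[BrO3^-] = 2.212 × 10^-4 / 0.02534 = 0.008729 mol/L

0.008729 mol/L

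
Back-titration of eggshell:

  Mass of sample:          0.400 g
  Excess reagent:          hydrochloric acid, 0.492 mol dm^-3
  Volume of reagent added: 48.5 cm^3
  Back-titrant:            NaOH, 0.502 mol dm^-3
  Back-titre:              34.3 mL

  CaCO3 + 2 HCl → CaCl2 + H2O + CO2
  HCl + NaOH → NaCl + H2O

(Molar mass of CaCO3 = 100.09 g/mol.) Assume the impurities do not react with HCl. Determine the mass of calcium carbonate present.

n(HCl) added = 0.0485 × 0.492 = 0.0239 mol
n(NaOH) used in back-titration = 0.0343 × 0.502 = 0.0172 mol
n(HCl) left over = 0.0172 mol (1:1 ratio)
n(HCl) consumed by analyte = 0.0239 − 0.0172 = 6.64 × 10^-3 mol
From the 1:2 ratio, n(CaCO3) = 1/2 × 6.64 × 10^-3 = 3.32 × 10^-3 mol
mass of CaCO3 = 3.32 × 10^-3 × 100.09 = 0.332 g

0.332 g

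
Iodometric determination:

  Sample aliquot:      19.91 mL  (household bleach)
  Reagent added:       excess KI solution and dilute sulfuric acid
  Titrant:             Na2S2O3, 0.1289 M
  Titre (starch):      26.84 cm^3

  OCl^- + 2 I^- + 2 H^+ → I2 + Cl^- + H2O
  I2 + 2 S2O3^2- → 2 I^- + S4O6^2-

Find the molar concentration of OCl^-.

0.08688 M

n(S2O3^2-) = 0.02684 × 0.1289 = 3.460 × 10^-3 mol
n(I2) = n(S2O3^2-)/2 = 1.730 × 10^-3 mol
n(OCl^-) in the aliquot = 1.730 × 10^-3 mol (1:1 ratio)
[OCl^-] = 1.730 × 10^-3 / 0.01991 = 0.08688 mol/L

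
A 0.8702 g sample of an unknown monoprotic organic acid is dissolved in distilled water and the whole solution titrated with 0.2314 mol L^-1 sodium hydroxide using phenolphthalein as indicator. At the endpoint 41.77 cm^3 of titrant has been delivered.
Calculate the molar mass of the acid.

n(NaOH) = 0.04177 L × 0.2314 mol/L = 9.666 × 10^-3 mol
n(HA) = 9.666 × 10^-3 mol (1:1 ratio)
M = m / n = 0.8702 g / 9.666 × 10^-3 mol = 90.03 g/mol

90.03 g/mol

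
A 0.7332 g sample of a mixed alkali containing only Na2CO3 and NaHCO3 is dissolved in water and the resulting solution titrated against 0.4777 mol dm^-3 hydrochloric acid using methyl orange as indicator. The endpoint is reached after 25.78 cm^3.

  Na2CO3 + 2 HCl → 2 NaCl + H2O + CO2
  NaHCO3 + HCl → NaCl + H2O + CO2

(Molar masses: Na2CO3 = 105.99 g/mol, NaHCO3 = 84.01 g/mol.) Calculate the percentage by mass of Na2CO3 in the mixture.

70.24 %

n(HCl) = 0.02578 × 0.4777 = 0.01232 mol
Let x = n(Na2CO3), y = n(NaHCO3).
Titrant: 2x + 1y = 0.01232;  mass: 105.99x + 84.01y = 0.7332
Solving, x = 4.859 × 10^-3 mol, y = 2.597 × 10^-3 mol
mass of Na2CO3 = 4.859 × 10^-3 × 105.99 = 0.5150 g
% Na2CO3 = 0.5150 / 0.7332 × 100 = 70.24 %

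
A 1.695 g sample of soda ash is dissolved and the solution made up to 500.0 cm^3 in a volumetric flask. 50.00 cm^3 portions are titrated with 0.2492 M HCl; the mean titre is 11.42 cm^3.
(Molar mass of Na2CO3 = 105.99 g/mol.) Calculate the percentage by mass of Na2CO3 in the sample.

Na2CO3 + 2 HCl → 2 NaCl + H2O + CO2
n(HCl) per titration = 0.01142 × 0.2492 = 2.846 × 10^-3 mol
From the 1:2 ratio, n(Na2CO3) in each aliquot = 1/2 × 2.846 × 10^-3 = 1.423 × 10^-3 mol
n(Na2CO3) in the whole flask = 1.423 × 10^-3 × 500.0/50.00 = 0.01423 mol
mass of Na2CO3 = 0.01423 × 105.99 = 1.508 g
% Na2CO3 = 1.508 / 1.695 × 100 = 88.98 %

88.98 %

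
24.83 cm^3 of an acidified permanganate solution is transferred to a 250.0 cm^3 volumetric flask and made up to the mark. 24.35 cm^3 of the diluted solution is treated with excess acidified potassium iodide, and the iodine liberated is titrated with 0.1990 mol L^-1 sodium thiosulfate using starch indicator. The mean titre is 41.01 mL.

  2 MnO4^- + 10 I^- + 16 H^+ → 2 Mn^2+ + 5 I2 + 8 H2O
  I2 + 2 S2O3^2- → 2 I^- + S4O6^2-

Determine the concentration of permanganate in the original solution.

n(S2O3^2-) = 0.04101 × 0.1990 = 8.161 × 10^-3 mol
n(I2) = n(S2O3^2-)/2 = 4.080 × 10^-3 mol
From the 2:5 ratio, n(MnO4^-) in the aliquot = 2/5 × 4.080 × 10^-3 = 1.632 × 10^-3 mol
[MnO4^-]_dilute = 1.632 × 10^-3 / 0.02435 = 0.06703 mol/L
[MnO4^-]_original = 0.06703 × 250.0/24.83 = 0.6749 mol/L

0.6749 mol/L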